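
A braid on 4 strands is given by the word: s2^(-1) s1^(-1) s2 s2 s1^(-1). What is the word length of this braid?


The word length counts the number of generators (including inverses).
Listing each generator: s2^(-1), s1^(-1), s2, s2, s1^(-1)
There are 5 generators in this braid word.

5


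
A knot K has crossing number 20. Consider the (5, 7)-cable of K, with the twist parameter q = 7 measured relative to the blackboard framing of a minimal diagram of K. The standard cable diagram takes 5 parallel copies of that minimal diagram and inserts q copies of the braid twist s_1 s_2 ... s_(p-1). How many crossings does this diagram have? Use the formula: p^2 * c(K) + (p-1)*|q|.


Step 1: Each of the c(K) crossings of the companion diagram becomes p*p = p^2 crossings among the p parallel strands, and each of the |q| twists s_1 s_2 ... s_(p-1) adds (p-1) crossings.
  Crossings = p^2 * c(K) + (p-1)*|q|
Step 2: = 5^2 * 20 + (5-1)*7
Step 3: = 25*20 + 4*7
Step 4: = 500 + 28 = 528

528


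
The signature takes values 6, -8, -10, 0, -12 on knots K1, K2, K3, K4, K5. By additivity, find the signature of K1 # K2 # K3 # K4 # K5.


The signature is additive under connected sum.
signature(K1 # K2 # K3 # K4 # K5) = (6) + (-8) + (-10) + (0) + (-12)
= -24

-24


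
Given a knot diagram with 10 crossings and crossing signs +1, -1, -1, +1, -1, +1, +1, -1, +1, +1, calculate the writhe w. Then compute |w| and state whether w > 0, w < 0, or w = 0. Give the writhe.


Step 1: Count positive crossings (+1).
Positive crossings: 6
Step 2: Count negative crossings (-1).
Negative crossings: 4
Step 3: Writhe = (positive) - (negative)
w = 6 - 4 = 2
Step 4: |w| = 2, and w is positive

2


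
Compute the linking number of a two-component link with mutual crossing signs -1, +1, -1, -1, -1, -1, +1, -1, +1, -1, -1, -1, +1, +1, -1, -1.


Step 1: Count positive crossings: 5
Step 2: Count negative crossings: 11
Step 3: Sum of signs = 5 - 11 = -6
Step 4: Linking number = sum/2 = -6/2 = -3

-3


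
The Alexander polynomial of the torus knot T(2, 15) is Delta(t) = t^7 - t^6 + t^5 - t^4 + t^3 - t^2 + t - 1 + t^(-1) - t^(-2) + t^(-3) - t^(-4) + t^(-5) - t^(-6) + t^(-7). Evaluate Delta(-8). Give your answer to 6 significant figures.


Substituting t = -8 into Delta(t) = t^7 - t^6 + t^5 - t^4 + t^3 - t^2 + t - 1 + t^(-1) - t^(-2) + t^(-3) - t^(-4) + t^(-5) - t^(-6) + t^(-7):
Term values: (-2097152) + (-262144) + (-32768) + (-4096) + (-512) + (-64) + (-8) + (-1) + (-0.125) + (-0.015625) + (-0.00195312) + (-0.000244141) + (-3.05176e-05) + (-3.8147e-06) + (-4.76837e-07)
Sum = -2396745.143
Rounded to 6 significant figures: -2.39675e+06

-2.39675e+06


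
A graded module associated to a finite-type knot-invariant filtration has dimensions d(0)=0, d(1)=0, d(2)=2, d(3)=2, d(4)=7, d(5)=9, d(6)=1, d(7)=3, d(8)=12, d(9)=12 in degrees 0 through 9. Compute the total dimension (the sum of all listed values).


Total dimension = d(0) + d(1) + ... + d(9)
= 0 + 0 + 2 + 2 + 7 + 9 + 1 + 3 + 12 + 12
= 48

48


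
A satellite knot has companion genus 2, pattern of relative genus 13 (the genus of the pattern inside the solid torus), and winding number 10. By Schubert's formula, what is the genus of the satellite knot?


Schubert: g(satellite) = g_rel(pattern) + |winding| * g(companion),
where g_rel(pattern) is the genus of the pattern relative to the solid torus.
= 13 + 10 * 2
= 13 + 20 = 33

33


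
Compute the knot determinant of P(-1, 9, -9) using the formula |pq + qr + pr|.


Step 1: Compute pq + qr + pr.
pq = (-1)*9 = -9
qr = 9*(-9) = -81
pr = (-1)*(-9) = 9
pq + qr + pr = -9 + (-81) + 9 = -81
Step 2: Take absolute value.
det(P(-1,9,-9)) = |-81| = 81

81


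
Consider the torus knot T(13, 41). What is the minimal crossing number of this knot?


For a torus knot T(p, q) with gcd(p,q)=1,
the crossing number is min(p*(q-1), q*(p-1)).
p*(q-1) = 13*40 = 520
q*(p-1) = 41*12 = 492
min(520, 492) = 492

492


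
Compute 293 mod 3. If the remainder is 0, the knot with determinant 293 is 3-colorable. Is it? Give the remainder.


Step 1: A knot is p-colorable if and only if p divides its determinant.
Step 2: Compute 293 mod 3.
293 = 97 * 3 + 2
Step 3: 293 mod 3 = 2
Step 4: The knot is 3-colorable: no

2


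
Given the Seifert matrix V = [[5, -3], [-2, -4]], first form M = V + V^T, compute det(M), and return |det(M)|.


Step 1: Form V + V^T where V = [[5, -3], [-2, -4]]
  V^T = [[5, -2], [-3, -4]]
  V + V^T = [[10, -5], [-5, -8]]
Step 2: det(V + V^T) = 10*(-8) - (-5)*(-5)
  = -80 - 25 = -105
Step 3: Knot determinant = |det(V + V^T)| = |-105| = 105

105


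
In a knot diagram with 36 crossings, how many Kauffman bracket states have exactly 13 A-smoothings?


We choose which 13 of 36 crossings get A-smoothings.
C(36, 13) = 36! / (13! * 23!)
= 2310789600

2310789600


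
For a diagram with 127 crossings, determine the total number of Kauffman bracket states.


Each crossing contributes 2 choices (A-smoothing or B-smoothing).
Total states = 2^127 = 170141183460469231731687303715884105728

170141183460469231731687303715884105728


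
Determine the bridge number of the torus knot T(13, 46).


The bridge number of T(p,q) is min(p,q).
min(13, 46) = 13

13


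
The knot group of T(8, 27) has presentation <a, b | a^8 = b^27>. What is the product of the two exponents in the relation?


The relation is a^8 = b^27.
Product of exponents = 8 * 27
= 216

216


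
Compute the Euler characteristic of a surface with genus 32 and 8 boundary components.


chi = 2 - 2g - b
= 2 - 2*32 - 8
= 2 - 64 - 8 = -70

-70


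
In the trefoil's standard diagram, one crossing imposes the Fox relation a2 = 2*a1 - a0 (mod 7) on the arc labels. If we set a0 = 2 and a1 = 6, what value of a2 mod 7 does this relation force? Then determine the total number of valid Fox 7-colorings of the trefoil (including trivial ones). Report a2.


Step 1: Apply the given crossing relation 2*a1 - a0 - a2 = 0 (mod 7).
  a2 = 2*a1 - a0 mod 7
  a2 = 2*6 - 2 mod 7
  a2 = 12 - 2 mod 7
  a2 = 10 mod 7 = 3
Step 2: The trefoil has determinant 3.
  Number of Fox p-colorings (p prime) is p^2 if p = 3, else p.
  Since 7 does not divide 3, only trivial (constant) colorings exist.
  (So the trial a0 = 2, a1 = 6 with a0 != a1 does NOT extend to a valid coloring of the whole trefoil: the other two crossing relations require 3*(a1 - a0) = 0 (mod 7), which fails.)
  Total colorings = 7
Step 3: a2 = 3, total Fox 7-colorings = 7

3


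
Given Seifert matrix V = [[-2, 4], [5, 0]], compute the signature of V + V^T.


Step 1: V + V^T = [[-4, 9], [9, 0]]
Step 2: trace = -4, det = -81
Step 3: Discriminant = (-4)^2 - 4*(-81) = 340
Step 4: Eigenvalues: 7.21954, -11.2195
Step 5: Signature = (# positive eigenvalues) - (# negative eigenvalues) = 0

0


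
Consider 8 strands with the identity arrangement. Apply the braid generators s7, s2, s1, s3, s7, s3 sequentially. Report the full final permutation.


Starting with identity [1, 2, 3, 4, 5, 6, 7, 8].
Apply generators in sequence:
  After s7: [1, 2, 3, 4, 5, 6, 8, 7]
  After s2: [1, 3, 2, 4, 5, 6, 8, 7]
  After s1: [3, 1, 2, 4, 5, 6, 8, 7]
  After s3: [3, 1, 4, 2, 5, 6, 8, 7]
  After s7: [3, 1, 4, 2, 5, 6, 7, 8]
  After s3: [3, 1, 2, 4, 5, 6, 7, 8]
Final permutation: [3, 1, 2, 4, 5, 6, 7, 8]

[3, 1, 2, 4, 5, 6, 7, 8]


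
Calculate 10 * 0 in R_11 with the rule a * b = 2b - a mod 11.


10 * 0 = 2*0 - 10 mod 11
= 0 - 10 mod 11
= -10 mod 11 = 1

1


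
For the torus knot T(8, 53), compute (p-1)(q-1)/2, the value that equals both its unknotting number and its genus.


For a torus knot T(p,q), both the unknotting number and genus equal (p-1)(q-1)/2.
= (8-1)(53-1)/2
= 7*52/2
= 364/2 = 182

182


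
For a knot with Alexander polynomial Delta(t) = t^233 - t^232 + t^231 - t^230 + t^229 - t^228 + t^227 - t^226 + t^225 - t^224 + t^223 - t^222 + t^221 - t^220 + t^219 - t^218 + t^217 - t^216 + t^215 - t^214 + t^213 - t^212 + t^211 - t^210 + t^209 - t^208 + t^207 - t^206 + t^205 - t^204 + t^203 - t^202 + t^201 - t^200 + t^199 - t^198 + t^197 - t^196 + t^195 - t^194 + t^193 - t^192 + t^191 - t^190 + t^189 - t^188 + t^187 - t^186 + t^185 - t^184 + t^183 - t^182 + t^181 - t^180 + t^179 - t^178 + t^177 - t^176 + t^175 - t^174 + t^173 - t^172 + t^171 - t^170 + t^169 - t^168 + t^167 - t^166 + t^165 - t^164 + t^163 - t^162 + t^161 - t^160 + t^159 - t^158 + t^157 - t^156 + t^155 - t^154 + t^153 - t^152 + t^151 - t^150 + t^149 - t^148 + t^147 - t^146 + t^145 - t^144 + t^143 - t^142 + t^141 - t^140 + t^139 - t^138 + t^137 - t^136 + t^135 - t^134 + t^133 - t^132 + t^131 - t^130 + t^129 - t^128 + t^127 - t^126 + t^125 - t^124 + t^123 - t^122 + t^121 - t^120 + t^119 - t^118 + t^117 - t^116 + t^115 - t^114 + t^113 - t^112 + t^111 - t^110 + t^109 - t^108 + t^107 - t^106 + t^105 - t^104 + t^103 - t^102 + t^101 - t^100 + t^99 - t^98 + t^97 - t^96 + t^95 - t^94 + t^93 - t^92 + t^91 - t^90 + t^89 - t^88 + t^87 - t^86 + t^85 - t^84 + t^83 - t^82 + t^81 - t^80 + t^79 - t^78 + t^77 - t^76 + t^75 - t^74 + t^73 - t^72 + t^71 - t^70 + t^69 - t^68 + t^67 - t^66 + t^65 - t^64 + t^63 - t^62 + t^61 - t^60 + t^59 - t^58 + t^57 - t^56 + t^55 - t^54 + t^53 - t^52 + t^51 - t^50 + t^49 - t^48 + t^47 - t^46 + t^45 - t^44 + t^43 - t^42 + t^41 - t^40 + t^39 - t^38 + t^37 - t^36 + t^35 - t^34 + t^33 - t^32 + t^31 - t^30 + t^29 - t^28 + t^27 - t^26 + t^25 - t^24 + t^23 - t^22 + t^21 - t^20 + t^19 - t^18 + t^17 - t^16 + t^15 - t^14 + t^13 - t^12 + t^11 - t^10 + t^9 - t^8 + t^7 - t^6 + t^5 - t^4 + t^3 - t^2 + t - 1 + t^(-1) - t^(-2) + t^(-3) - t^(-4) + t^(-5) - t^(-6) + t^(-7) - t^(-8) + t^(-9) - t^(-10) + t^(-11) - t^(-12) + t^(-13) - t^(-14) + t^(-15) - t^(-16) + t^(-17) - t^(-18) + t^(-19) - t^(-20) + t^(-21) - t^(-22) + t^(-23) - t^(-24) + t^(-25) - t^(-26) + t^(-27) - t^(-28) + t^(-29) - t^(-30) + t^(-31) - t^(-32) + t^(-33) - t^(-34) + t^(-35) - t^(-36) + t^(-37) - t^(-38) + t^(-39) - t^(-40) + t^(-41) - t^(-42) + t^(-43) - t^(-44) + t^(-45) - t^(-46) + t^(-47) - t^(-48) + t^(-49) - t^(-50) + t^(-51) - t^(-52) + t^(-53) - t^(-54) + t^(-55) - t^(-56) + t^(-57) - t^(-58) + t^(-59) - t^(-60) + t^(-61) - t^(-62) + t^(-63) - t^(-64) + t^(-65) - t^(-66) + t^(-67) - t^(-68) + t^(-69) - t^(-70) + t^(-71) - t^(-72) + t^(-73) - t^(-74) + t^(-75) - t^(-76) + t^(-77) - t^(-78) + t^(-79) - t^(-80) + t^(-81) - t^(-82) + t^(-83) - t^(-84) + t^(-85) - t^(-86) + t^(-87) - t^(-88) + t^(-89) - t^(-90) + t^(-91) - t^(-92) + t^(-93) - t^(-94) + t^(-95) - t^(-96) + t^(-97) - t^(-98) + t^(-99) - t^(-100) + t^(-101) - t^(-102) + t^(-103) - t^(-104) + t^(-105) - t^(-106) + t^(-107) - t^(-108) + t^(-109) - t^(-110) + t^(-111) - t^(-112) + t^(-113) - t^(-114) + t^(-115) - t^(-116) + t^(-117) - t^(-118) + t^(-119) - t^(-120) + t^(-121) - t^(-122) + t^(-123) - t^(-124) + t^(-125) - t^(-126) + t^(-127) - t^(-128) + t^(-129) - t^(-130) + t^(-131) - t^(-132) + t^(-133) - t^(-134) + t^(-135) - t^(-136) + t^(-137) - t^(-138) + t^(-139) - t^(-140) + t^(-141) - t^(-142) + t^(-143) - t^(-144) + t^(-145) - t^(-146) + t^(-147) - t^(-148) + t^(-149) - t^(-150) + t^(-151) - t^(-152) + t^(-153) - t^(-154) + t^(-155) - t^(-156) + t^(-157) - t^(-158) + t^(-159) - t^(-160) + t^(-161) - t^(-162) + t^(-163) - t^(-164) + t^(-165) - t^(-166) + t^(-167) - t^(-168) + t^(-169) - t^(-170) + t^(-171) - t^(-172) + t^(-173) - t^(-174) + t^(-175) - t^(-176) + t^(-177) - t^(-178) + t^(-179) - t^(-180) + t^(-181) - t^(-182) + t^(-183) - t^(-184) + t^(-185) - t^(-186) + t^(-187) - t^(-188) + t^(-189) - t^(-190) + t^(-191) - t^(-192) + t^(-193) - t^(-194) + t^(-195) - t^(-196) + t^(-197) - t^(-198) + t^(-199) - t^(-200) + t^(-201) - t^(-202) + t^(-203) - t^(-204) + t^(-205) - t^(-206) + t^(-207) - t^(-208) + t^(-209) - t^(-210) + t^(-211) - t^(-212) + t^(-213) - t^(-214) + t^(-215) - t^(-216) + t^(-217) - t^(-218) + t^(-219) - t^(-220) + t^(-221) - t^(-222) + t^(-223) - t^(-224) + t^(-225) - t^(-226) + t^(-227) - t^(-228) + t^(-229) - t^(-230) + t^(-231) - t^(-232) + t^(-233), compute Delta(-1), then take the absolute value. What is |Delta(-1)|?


Step 1: The polynomial has 467 terms with alternating signs, exponents from 233 down to -233.
Step 2: Substitute t = -1. The i-th term has coefficient (-1)^i and exponent (m-i),
  so its value is (-1)^i * (-1)^(m-i) = (-1)^m = -1 for every i.
Step 3: All 467 terms equal -1, so Delta(-1) = 467 * (-1) = -467
Step 4: |Delta(-1)| = 467

467


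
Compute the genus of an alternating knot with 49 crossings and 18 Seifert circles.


For alternating knots, g = (c - s + 1)/2.
= (49 - 18 + 1)/2
= 32/2 = 16

16


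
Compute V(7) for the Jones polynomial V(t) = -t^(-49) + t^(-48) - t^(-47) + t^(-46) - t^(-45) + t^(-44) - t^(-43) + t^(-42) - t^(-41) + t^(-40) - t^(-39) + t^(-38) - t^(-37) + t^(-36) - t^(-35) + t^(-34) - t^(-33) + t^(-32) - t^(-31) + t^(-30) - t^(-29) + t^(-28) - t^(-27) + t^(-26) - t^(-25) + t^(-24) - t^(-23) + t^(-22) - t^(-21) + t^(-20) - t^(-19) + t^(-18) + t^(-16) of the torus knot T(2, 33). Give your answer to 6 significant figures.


Substituting t = 7 into V(t) = -t^(-49) + t^(-48) - t^(-47) + t^(-46) - t^(-45) + t^(-44) - t^(-43) + t^(-42) - t^(-41) + t^(-40) - t^(-39) + t^(-38) - t^(-37) + t^(-36) - t^(-35) + t^(-34) - t^(-33) + t^(-32) - t^(-31) + t^(-30) - t^(-29) + t^(-28) - t^(-27) + t^(-26) - t^(-25) + t^(-24) - t^(-23) + t^(-22) - t^(-21) + t^(-20) - t^(-19) + t^(-18) + t^(-16):
  (-)t^(-49) = -3.89221e-42
  (+)t^(-48) = 2.72455e-41
  (-)t^(-47) = -1.90718e-40
  (+)t^(-46) = 1.33503e-39
  (-)t^(-45) = -9.34519e-39
  (+)t^(-44) = 6.54163e-38
  (-)t^(-43) = -4.57914e-37
  (+)t^(-42) = 3.2054e-36
  (-)t^(-41) = -2.24378e-35
  (+)t^(-40) = 1.57065e-34
  (-)t^(-39) = -1.09945e-33
  (+)t^(-38) = 7.69617e-33
  (-)t^(-37) = -5.38732e-32
  (+)t^(-36) = 3.77112e-31
  (-)t^(-35) = -2.63979e-30
  (+)t^(-34) = 1.84785e-29
  (-)t^(-33) = -1.29349e-28
  (+)t^(-32) = 9.05446e-28
  (-)t^(-31) = -6.33812e-27
  (+)t^(-30) = 4.43669e-26
  (-)t^(-29) = -3.10568e-25
  (+)t^(-28) = 2.17398e-24
  (-)t^(-27) = -1.52178e-23
  (+)t^(-26) = 1.06525e-22
  (-)t^(-25) = -7.45674e-22
  (+)t^(-24) = 5.21972e-21
  (-)t^(-23) = -3.6538e-20
  (+)t^(-22) = 2.55766e-19
  (-)t^(-21) = -1.79036e-18
  (+)t^(-20) = 1.25325e-17
  (-)t^(-19) = -8.77278e-17
  (+)t^(-18) = 6.14095e-16
  (+)t^(-16) = 3.00906e-14
Sum = (-3.89221e-42) + (2.72455e-41) + (-1.90718e-40) + (1.33503e-39) + (-9.34519e-39) + (6.54163e-38) + (-4.57914e-37) + (3.2054e-36) + (-2.24378e-35) + (1.57065e-34) + (-1.09945e-33) + (7.69617e-33) + (-5.38732e-32) + (3.77112e-31) + (-2.63979e-30) + (1.84785e-29) + (-1.29349e-28) + (9.05446e-28) + (-6.33812e-27) + (4.43669e-26) + (-3.10568e-25) + (2.17398e-24) + (-1.52178e-23) + (1.06525e-22) + (-7.45674e-22) + (5.21972e-21) + (-3.6538e-20) + (2.55766e-19) + (-1.79036e-18) + (1.25325e-17) + (-8.77278e-17) + (6.14095e-16) + (3.00906e-14)
= 3.062796827e-14
Rounded to 6 significant figures: 3.0628e-14

3.0628e-14


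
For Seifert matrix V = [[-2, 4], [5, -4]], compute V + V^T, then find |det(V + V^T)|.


Step 1: Form V + V^T where V = [[-2, 4], [5, -4]]
  V^T = [[-2, 5], [4, -4]]
  V + V^T = [[-4, 9], [9, -8]]
Step 2: det(V + V^T) = (-4)*(-8) - 9*9
  = 32 - 81 = -49
Step 3: Knot determinant = |det(V + V^T)| = |-49| = 49

49


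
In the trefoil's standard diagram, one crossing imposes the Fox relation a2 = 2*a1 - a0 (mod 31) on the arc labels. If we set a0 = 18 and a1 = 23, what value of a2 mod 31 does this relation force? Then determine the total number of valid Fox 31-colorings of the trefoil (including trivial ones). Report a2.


Step 1: Apply the given crossing relation 2*a1 - a0 - a2 = 0 (mod 31).
  a2 = 2*a1 - a0 mod 31
  a2 = 2*23 - 18 mod 31
  a2 = 46 - 18 mod 31
  a2 = 28 mod 31 = 28
Step 2: The trefoil has determinant 3.
  Number of Fox p-colorings (p prime) is p^2 if p = 3, else p.
  Since 31 does not divide 3, only trivial (constant) colorings exist.
  (So the trial a0 = 18, a1 = 23 with a0 != a1 does NOT extend to a valid coloring of the whole trefoil: the other two crossing relations require 3*(a1 - a0) = 0 (mod 31), which fails.)
  Total colorings = 31
Step 3: a2 = 28, total Fox 31-colorings = 31

28


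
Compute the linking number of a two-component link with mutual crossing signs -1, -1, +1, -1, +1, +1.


Step 1: Count positive crossings: 3
Step 2: Count negative crossings: 3
Step 3: Sum of signs = 3 - 3 = 0
Step 4: Linking number = sum/2 = 0/2 = 0

0


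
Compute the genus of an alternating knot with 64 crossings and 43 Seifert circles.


For alternating knots, g = (c - s + 1)/2.
= (64 - 43 + 1)/2
= 22/2 = 11

11


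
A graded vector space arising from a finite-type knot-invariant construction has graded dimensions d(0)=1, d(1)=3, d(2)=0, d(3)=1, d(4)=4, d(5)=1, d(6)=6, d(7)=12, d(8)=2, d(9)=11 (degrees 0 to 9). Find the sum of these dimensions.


Total dimension = d(0) + d(1) + ... + d(9)
= 1 + 3 + 0 + 1 + 4 + 1 + 6 + 12 + 2 + 11
= 41

41


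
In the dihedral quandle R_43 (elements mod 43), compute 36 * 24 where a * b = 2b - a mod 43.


36 * 24 = 2*24 - 36 mod 43
= 48 - 36 mod 43
= 12 mod 43 = 12

12


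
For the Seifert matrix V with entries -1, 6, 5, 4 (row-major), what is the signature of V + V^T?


Step 1: V + V^T = [[-2, 11], [11, 8]]
Step 2: trace = 6, det = -137
Step 3: Discriminant = 6^2 - 4*(-137) = 584
Step 4: Eigenvalues: 15.083, -9.08305
Step 5: Signature = (# positive eigenvalues) - (# negative eigenvalues) = 0

0


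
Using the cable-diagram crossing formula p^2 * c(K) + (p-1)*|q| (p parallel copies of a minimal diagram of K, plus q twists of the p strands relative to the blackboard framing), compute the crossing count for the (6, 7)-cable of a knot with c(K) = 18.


Step 1: Each of the c(K) crossings of the companion diagram becomes p*p = p^2 crossings among the p parallel strands, and each of the |q| twists s_1 s_2 ... s_(p-1) adds (p-1) crossings.
  Crossings = p^2 * c(K) + (p-1)*|q|
Step 2: = 6^2 * 18 + (6-1)*7
Step 3: = 36*18 + 5*7
Step 4: = 648 + 35 = 683

683


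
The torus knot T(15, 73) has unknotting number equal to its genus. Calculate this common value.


For a torus knot T(p,q), both the unknotting number and genus equal (p-1)(q-1)/2.
= (15-1)(73-1)/2
= 14*72/2
= 1008/2 = 504

504


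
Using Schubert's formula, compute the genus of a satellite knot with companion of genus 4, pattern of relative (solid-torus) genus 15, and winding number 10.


Schubert: g(satellite) = g_rel(pattern) + |winding| * g(companion),
where g_rel(pattern) is the genus of the pattern relative to the solid torus.
= 15 + 10 * 4
= 15 + 40 = 55

55


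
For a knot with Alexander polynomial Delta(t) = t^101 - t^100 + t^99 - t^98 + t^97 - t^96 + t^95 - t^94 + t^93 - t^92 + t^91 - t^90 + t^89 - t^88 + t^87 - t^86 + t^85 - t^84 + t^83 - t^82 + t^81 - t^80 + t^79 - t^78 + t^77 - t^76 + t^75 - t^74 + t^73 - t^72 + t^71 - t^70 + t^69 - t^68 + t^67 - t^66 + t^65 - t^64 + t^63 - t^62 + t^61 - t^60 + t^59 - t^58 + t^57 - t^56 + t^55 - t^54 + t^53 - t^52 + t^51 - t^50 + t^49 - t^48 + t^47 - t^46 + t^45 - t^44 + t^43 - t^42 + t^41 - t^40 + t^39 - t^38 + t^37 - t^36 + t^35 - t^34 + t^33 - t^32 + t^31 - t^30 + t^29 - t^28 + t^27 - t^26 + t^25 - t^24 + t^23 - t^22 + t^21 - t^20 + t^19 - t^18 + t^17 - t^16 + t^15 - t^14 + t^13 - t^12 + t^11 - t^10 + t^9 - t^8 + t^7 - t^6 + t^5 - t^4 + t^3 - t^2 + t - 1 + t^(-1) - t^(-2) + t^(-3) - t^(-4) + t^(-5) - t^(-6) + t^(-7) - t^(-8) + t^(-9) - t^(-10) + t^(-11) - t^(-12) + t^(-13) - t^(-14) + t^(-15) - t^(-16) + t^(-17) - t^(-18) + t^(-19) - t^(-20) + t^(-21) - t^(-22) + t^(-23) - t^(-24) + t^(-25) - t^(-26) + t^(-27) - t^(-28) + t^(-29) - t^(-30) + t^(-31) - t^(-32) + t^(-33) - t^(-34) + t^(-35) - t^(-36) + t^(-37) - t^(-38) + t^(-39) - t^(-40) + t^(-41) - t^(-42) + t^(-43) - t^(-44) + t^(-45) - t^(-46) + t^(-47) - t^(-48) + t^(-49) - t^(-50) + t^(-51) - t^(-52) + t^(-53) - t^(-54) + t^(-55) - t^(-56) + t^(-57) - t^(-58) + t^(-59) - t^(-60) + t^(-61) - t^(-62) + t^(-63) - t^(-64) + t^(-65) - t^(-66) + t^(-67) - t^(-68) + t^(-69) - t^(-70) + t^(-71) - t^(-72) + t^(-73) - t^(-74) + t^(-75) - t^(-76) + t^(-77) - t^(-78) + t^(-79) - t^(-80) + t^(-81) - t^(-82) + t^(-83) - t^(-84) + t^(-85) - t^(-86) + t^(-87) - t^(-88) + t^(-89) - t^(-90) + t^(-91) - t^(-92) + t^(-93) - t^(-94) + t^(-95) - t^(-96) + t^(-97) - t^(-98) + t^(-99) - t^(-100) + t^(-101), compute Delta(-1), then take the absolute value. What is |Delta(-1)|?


Step 1: The polynomial has 203 terms with alternating signs, exponents from 101 down to -101.
Step 2: Substitute t = -1. The i-th term has coefficient (-1)^i and exponent (m-i),
  so its value is (-1)^i * (-1)^(m-i) = (-1)^m = -1 for every i.
Step 3: All 203 terms equal -1, so Delta(-1) = 203 * (-1) = -203
Step 4: |Delta(-1)| = 203

203


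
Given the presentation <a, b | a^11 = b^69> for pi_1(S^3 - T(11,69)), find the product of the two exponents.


The relation is a^11 = b^69.
Product of exponents = 11 * 69
= 759

759


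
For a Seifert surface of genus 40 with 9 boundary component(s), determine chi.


chi = 2 - 2g - b
= 2 - 2*40 - 9
= 2 - 80 - 9 = -87

-87


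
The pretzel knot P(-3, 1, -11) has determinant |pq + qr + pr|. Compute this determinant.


Step 1: Compute pq + qr + pr.
pq = (-3)*1 = -3
qr = 1*(-11) = -11
pr = (-3)*(-11) = 33
pq + qr + pr = -3 + (-11) + 33 = 19
Step 2: Take absolute value.
det(P(-3,1,-11)) = |19| = 19

19


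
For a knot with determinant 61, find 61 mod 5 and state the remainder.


Step 1: A knot is p-colorable if and only if p divides its determinant.
Step 2: Compute 61 mod 5.
61 = 12 * 5 + 1
Step 3: 61 mod 5 = 1
Step 4: The knot is 5-colorable: no

1


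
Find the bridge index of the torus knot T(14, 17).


The bridge number of T(p,q) is min(p,q).
min(14, 17) = 14

14


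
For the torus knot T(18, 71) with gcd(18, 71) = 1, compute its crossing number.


For a torus knot T(p, q) with gcd(p,q)=1,
the crossing number is min(p*(q-1), q*(p-1)).
p*(q-1) = 18*70 = 1260
q*(p-1) = 71*17 = 1207
min(1260, 1207) = 1207

1207


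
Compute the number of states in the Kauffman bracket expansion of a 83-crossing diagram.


Each crossing contributes 2 choices (A-smoothing or B-smoothing).
Total states = 2^83 = 9671406556917033397649408

9671406556917033397649408


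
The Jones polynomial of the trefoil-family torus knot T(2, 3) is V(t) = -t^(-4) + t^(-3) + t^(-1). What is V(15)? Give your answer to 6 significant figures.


Substituting t = 15 into V(t) = -t^(-4) + t^(-3) + t^(-1):
  (-)t^(-4) = -1.97531e-05
  (+)t^(-3) = 0.000296296
  (+)t^(-1) = 0.0666667
Sum = (-1.97531e-05) + (0.000296296) + (0.0666667)
= 0.06694320988
Rounded to 6 significant figures: 0.0669432

0.0669432


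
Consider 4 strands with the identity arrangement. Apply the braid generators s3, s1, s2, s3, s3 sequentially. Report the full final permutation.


Starting with identity [1, 2, 3, 4].
Apply generators in sequence:
  After s3: [1, 2, 4, 3]
  After s1: [2, 1, 4, 3]
  After s2: [2, 4, 1, 3]
  After s3: [2, 4, 3, 1]
  After s3: [2, 4, 1, 3]
Final permutation: [2, 4, 1, 3]

[2, 4, 1, 3]


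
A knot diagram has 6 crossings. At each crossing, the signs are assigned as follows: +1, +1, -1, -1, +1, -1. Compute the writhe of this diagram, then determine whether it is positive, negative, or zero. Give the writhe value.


Step 1: Count positive crossings (+1).
Positive crossings: 3
Step 2: Count negative crossings (-1).
Negative crossings: 3
Step 3: Writhe = (positive) - (negative)
w = 3 - 3 = 0
Step 4: |w| = 0, and w is zero

0


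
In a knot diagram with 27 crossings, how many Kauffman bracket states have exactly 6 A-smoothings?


We choose which 6 of 27 crossings get A-smoothings.
C(27, 6) = 27! / (6! * 21!)
= 296010

296010


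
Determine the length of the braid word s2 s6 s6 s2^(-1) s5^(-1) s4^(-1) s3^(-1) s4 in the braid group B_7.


The word length counts the number of generators (including inverses).
Listing each generator: s2, s6, s6, s2^(-1), s5^(-1), s4^(-1), s3^(-1), s4
There are 8 generators in this braid word.

8


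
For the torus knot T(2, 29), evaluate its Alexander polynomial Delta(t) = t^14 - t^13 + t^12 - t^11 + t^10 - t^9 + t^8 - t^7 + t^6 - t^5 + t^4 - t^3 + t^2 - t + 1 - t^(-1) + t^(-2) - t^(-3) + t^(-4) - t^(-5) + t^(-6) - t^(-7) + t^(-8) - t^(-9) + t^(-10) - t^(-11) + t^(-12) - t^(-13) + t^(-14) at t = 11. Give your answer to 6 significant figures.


Substituting t = 11 into Delta(t) = t^14 - t^13 + t^12 - t^11 + t^10 - t^9 + t^8 - t^7 + t^6 - t^5 + t^4 - t^3 + t^2 - t + 1 - t^(-1) + t^(-2) - t^(-3) + t^(-4) - t^(-5) + t^(-6) - t^(-7) + t^(-8) - t^(-9) + t^(-10) - t^(-11) + t^(-12) - t^(-13) + t^(-14):
Term values: (379749833583241) + (-34522712143931) + (3138428376721) + (-285311670611) + (25937424601) + (-2357947691) + (214358881) + (-19487171) + (1771561) + (-161051) + (14641) + (-1331) + (121) + (-11) + (1) + (-0.0909091) + (0.00826446) + (-0.000751315) + (6.83013e-05) + (-6.20921e-06) + (5.64474e-07) + (-5.13158e-08) + (4.66507e-09) + (-4.24098e-10) + (3.85543e-11) + (-3.50494e-12) + (3.18631e-13) + (-2.89664e-14) + (2.63331e-15)
Sum = 3.481040141e+14
Rounded to 6 significant figures: 3.48104e+14

3.48104e+14


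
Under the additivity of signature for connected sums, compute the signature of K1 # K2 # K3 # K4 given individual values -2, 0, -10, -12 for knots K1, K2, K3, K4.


The signature is additive under connected sum.
signature(K1 # K2 # K3 # K4) = (-2) + (0) + (-10) + (-12)
= -24

-24


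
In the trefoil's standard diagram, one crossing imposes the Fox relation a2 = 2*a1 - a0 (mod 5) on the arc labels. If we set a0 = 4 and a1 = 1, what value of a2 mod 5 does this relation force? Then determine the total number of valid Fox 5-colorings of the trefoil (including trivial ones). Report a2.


Step 1: Apply the given crossing relation 2*a1 - a0 - a2 = 0 (mod 5).
  a2 = 2*a1 - a0 mod 5
  a2 = 2*1 - 4 mod 5
  a2 = 2 - 4 mod 5
  a2 = -2 mod 5 = 3
Step 2: The trefoil has determinant 3.
  Number of Fox p-colorings (p prime) is p^2 if p = 3, else p.
  Since 5 does not divide 3, only trivial (constant) colorings exist.
  (So the trial a0 = 4, a1 = 1 with a0 != a1 does NOT extend to a valid coloring of the whole trefoil: the other two crossing relations require 3*(a1 - a0) = 0 (mod 5), which fails.)
  Total colorings = 5
Step 3: a2 = 3, total Fox 5-colorings = 5

3


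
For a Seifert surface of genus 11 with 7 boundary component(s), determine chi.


chi = 2 - 2g - b
= 2 - 2*11 - 7
= 2 - 22 - 7 = -27

-27


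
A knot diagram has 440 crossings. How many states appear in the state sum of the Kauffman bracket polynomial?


Each crossing contributes 2 choices (A-smoothing or B-smoothing).
Total states = 2^440 = 2839213766779714416208296124562517712318911565184836172974571090549372219192960637992933791850638927971728600024477257552869537611776

2839213766779714416208296124562517712318911565184836172974571090549372219192960637992933791850638927971728600024477257552869537611776


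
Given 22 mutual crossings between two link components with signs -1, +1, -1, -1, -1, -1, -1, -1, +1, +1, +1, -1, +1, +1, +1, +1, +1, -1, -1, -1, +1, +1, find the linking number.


Step 1: Count positive crossings: 11
Step 2: Count negative crossings: 11
Step 3: Sum of signs = 11 - 11 = 0
Step 4: Linking number = sum/2 = 0/2 = 0

0


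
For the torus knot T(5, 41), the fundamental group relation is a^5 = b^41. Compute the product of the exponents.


The relation is a^5 = b^41.
Product of exponents = 5 * 41
= 205

205


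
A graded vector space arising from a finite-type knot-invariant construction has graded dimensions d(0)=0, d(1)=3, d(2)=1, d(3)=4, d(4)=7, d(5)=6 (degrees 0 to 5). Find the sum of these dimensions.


Total dimension = d(0) + d(1) + ... + d(5)
= 0 + 3 + 1 + 4 + 7 + 6
= 21

21


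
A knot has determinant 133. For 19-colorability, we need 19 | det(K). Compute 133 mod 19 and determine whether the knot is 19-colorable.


Step 1: A knot is p-colorable if and only if p divides its determinant.
Step 2: Compute 133 mod 19.
133 = 7 * 19 + 0
Step 3: 133 mod 19 = 0
Step 4: The knot is 19-colorable: yes

0


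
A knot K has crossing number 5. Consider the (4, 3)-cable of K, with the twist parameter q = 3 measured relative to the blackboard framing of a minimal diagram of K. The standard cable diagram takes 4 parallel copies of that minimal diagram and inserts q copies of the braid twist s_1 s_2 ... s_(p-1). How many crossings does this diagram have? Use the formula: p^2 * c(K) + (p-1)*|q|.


Step 1: Each of the c(K) crossings of the companion diagram becomes p*p = p^2 crossings among the p parallel strands, and each of the |q| twists s_1 s_2 ... s_(p-1) adds (p-1) crossings.
  Crossings = p^2 * c(K) + (p-1)*|q|
Step 2: = 4^2 * 5 + (4-1)*3
Step 3: = 16*5 + 3*3
Step 4: = 80 + 9 = 89

89


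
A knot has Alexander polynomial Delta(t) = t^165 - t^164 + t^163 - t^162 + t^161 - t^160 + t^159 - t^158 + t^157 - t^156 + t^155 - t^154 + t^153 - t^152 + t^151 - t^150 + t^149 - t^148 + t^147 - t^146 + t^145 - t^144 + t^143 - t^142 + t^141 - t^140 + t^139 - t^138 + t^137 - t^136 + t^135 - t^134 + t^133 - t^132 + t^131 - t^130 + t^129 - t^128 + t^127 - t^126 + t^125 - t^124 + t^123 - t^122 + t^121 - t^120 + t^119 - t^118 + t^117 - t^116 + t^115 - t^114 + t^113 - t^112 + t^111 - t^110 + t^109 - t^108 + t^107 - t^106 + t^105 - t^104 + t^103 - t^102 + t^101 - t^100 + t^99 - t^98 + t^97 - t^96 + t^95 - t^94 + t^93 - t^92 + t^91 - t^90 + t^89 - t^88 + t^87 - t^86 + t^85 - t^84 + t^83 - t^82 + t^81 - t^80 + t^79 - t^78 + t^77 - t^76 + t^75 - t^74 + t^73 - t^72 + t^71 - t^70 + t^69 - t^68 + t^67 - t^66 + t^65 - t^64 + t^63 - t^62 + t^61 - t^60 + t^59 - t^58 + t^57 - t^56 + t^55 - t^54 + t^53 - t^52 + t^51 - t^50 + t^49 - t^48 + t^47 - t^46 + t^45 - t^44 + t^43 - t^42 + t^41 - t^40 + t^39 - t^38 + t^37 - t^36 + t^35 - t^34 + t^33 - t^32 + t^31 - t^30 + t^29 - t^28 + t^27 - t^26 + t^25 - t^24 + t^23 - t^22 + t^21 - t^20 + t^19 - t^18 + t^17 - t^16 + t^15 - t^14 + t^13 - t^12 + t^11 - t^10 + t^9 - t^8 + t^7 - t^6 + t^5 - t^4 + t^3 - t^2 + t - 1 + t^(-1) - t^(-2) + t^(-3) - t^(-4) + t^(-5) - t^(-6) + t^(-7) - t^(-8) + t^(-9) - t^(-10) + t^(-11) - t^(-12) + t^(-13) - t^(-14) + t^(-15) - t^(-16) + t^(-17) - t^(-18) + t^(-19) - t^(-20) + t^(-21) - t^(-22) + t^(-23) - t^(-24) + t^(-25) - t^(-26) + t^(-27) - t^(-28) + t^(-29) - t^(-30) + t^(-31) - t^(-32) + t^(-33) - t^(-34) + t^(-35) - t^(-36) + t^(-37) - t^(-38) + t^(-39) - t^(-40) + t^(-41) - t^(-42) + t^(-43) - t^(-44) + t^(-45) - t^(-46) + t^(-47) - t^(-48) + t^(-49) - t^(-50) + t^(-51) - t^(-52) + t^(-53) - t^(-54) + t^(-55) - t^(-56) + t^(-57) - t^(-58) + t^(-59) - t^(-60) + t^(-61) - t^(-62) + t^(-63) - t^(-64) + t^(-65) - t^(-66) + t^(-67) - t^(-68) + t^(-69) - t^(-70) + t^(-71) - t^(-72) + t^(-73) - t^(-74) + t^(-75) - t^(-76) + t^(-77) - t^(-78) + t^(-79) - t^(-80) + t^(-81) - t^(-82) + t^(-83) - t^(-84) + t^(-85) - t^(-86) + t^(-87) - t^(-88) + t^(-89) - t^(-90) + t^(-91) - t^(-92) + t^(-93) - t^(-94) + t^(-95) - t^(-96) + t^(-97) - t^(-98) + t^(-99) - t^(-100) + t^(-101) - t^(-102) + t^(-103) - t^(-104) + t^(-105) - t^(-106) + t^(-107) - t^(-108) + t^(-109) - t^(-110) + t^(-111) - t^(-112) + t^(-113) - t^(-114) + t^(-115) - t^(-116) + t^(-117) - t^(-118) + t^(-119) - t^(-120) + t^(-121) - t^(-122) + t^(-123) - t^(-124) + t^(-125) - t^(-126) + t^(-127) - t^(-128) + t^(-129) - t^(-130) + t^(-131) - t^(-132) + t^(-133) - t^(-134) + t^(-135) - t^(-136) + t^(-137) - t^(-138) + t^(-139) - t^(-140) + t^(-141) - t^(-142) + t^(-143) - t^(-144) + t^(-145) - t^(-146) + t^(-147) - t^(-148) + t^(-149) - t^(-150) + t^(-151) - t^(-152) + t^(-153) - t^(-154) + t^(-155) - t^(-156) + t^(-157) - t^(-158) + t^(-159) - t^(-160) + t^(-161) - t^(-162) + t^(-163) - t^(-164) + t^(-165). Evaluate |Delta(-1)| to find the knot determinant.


Step 1: The polynomial has 331 terms with alternating signs, exponents from 165 down to -165.
Step 2: Substitute t = -1. The i-th term has coefficient (-1)^i and exponent (m-i),
  so its value is (-1)^i * (-1)^(m-i) = (-1)^m = -1 for every i.
Step 3: All 331 terms equal -1, so Delta(-1) = 331 * (-1) = -331
Step 4: |Delta(-1)| = 331

331


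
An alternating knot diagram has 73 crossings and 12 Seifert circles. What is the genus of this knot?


For alternating knots, g = (c - s + 1)/2.
= (73 - 12 + 1)/2
= 62/2 = 31

31


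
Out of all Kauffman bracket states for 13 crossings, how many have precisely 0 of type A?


We choose which 0 of 13 crossings get A-smoothings.
C(13, 0) = 13! / (0! * 13!)
= 1

1


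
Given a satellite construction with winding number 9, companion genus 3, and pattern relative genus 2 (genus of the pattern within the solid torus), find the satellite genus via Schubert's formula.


Schubert: g(satellite) = g_rel(pattern) + |winding| * g(companion),
where g_rel(pattern) is the genus of the pattern relative to the solid torus.
= 2 + 9 * 3
= 2 + 27 = 29

29


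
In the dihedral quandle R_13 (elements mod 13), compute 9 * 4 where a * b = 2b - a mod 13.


9 * 4 = 2*4 - 9 mod 13
= 8 - 9 mod 13
= -1 mod 13 = 12

12


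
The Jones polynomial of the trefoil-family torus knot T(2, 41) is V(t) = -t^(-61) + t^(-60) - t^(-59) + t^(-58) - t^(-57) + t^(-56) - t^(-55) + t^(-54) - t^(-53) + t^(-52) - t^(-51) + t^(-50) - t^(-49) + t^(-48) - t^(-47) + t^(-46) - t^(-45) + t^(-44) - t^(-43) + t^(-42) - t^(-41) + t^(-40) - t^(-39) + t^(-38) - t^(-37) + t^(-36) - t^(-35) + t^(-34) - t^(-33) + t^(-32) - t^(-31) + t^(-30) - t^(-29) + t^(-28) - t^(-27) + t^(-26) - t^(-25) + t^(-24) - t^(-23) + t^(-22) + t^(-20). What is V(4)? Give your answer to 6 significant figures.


Substituting t = 4 into V(t) = -t^(-61) + t^(-60) - t^(-59) + t^(-58) - t^(-57) + t^(-56) - t^(-55) + t^(-54) - t^(-53) + t^(-52) - t^(-51) + t^(-50) - t^(-49) + t^(-48) - t^(-47) + t^(-46) - t^(-45) + t^(-44) - t^(-43) + t^(-42) - t^(-41) + t^(-40) - t^(-39) + t^(-38) - t^(-37) + t^(-36) - t^(-35) + t^(-34) - t^(-33) + t^(-32) - t^(-31) + t^(-30) - t^(-29) + t^(-28) - t^(-27) + t^(-26) - t^(-25) + t^(-24) - t^(-23) + t^(-22) + t^(-20):
  (-)t^(-61) = -1.88079e-37
  (+)t^(-60) = 7.52316e-37
  (-)t^(-59) = -3.00927e-36
  (+)t^(-58) = 1.20371e-35
  (-)t^(-57) = -4.81482e-35
  (+)t^(-56) = 1.92593e-34
  (-)t^(-55) = -7.70372e-34
  (+)t^(-54) = 3.08149e-33
  (-)t^(-53) = -1.2326e-32
  (+)t^(-52) = 4.93038e-32
  (-)t^(-51) = -1.97215e-31
  (+)t^(-50) = 7.88861e-31
  (-)t^(-49) = -3.15544e-30
  (+)t^(-48) = 1.26218e-29
  (-)t^(-47) = -5.04871e-29
  (+)t^(-46) = 2.01948e-28
  (-)t^(-45) = -8.07794e-28
  (+)t^(-44) = 3.23117e-27
  (-)t^(-43) = -1.29247e-26
  (+)t^(-42) = 5.16988e-26
  (-)t^(-41) = -2.06795e-25
  (+)t^(-40) = 8.27181e-25
  (-)t^(-39) = -3.30872e-24
  (+)t^(-38) = 1.32349e-23
  (-)t^(-37) = -5.29396e-23
  (+)t^(-36) = 2.11758e-22
  (-)t^(-35) = -8.47033e-22
  (+)t^(-34) = 3.38813e-21
  (-)t^(-33) = -1.35525e-20
  (+)t^(-32) = 5.42101e-20
  (-)t^(-31) = -2.1684e-19
  (+)t^(-30) = 8.67362e-19
  (-)t^(-29) = -3.46945e-18
  (+)t^(-28) = 1.38778e-17
  (-)t^(-27) = -5.55112e-17
  (+)t^(-26) = 2.22045e-16
  (-)t^(-25) = -8.88178e-16
  (+)t^(-24) = 3.55271e-15
  (-)t^(-23) = -1.42109e-14
  (+)t^(-22) = 5.68434e-14
  (+)t^(-20) = 9.09495e-13
Sum = (-1.88079e-37) + (7.52316e-37) + (-3.00927e-36) + (1.20371e-35) + (-4.81482e-35) + (1.92593e-34) + (-7.70372e-34) + (3.08149e-33) + (-1.2326e-32) + (4.93038e-32) + (-1.97215e-31) + (7.88861e-31) + (-3.15544e-30) + (1.26218e-29) + (-5.04871e-29) + (2.01948e-28) + (-8.07794e-28) + (3.23117e-27) + (-1.29247e-26) + (5.16988e-26) + (-2.06795e-25) + (8.27181e-25) + (-3.30872e-24) + (1.32349e-23) + (-5.29396e-23) + (2.11758e-22) + (-8.47033e-22) + (3.38813e-21) + (-1.35525e-20) + (5.42101e-20) + (-2.1684e-19) + (8.67362e-19) + (-3.46945e-18) + (1.38778e-17) + (-5.55112e-17) + (2.22045e-16) + (-8.88178e-16) + (3.55271e-15) + (-1.42109e-14) + (5.68434e-14) + (9.09495e-13)
= 9.549694369e-13
Rounded to 6 significant figures: 9.54969e-13

9.54969e-13


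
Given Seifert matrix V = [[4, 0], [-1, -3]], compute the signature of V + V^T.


Step 1: V + V^T = [[8, -1], [-1, -6]]
Step 2: trace = 2, det = -49
Step 3: Discriminant = 2^2 - 4*(-49) = 200
Step 4: Eigenvalues: 8.07107, -6.07107
Step 5: Signature = (# positive eigenvalues) - (# negative eigenvalues) = 0

0


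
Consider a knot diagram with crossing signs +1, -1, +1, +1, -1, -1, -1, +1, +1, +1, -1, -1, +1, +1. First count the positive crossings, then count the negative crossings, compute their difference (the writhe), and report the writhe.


Step 1: Count positive crossings (+1).
Positive crossings: 8
Step 2: Count negative crossings (-1).
Negative crossings: 6
Step 3: Writhe = (positive) - (negative)
w = 8 - 6 = 2
Step 4: |w| = 2, and w is positive

2


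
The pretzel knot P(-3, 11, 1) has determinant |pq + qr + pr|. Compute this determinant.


Step 1: Compute pq + qr + pr.
pq = (-3)*11 = -33
qr = 11*1 = 11
pr = (-3)*1 = -3
pq + qr + pr = -33 + 11 + (-3) = -25
Step 2: Take absolute value.
det(P(-3,11,1)) = |-25| = 25

25


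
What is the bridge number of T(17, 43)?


The bridge number of T(p,q) is min(p,q).
min(17, 43) = 17

17


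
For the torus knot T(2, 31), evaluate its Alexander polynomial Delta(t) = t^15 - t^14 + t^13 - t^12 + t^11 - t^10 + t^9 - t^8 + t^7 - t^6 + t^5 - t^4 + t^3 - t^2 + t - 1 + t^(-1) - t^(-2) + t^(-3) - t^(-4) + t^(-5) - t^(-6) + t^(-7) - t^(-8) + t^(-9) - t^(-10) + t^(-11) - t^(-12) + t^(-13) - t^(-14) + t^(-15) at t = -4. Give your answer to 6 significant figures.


Substituting t = -4 into Delta(t) = t^15 - t^14 + t^13 - t^12 + t^11 - t^10 + t^9 - t^8 + t^7 - t^6 + t^5 - t^4 + t^3 - t^2 + t - 1 + t^(-1) - t^(-2) + t^(-3) - t^(-4) + t^(-5) - t^(-6) + t^(-7) - t^(-8) + t^(-9) - t^(-10) + t^(-11) - t^(-12) + t^(-13) - t^(-14) + t^(-15):
Term values: (-1073741824) + (-268435456) + (-67108864) + (-16777216) + (-4194304) + (-1048576) + (-262144) + (-65536) + (-16384) + (-4096) + (-1024) + (-256) + (-64) + (-16) + (-4) + (-1) + (-0.25) + (-0.0625) + (-0.015625) + (-0.00390625) + (-0.000976562) + (-0.000244141) + (-6.10352e-05) + (-1.52588e-05) + (-3.8147e-06) + (-9.53674e-07) + (-2.38419e-07) + (-5.96046e-08) + (-1.49012e-08) + (-3.72529e-09) + (-9.31323e-10)
Sum = -1431655765
Rounded to 6 significant figures: -1.43166e+09

-1.43166e+09


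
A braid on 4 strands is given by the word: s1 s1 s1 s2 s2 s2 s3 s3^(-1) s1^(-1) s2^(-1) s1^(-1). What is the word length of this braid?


The word length counts the number of generators (including inverses).
Listing each generator: s1, s1, s1, s2, s2, s2, s3, s3^(-1), s1^(-1), s2^(-1), s1^(-1)
There are 11 generators in this braid word.

11


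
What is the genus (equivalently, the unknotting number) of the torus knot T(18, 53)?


For a torus knot T(p,q), both the unknotting number and genus equal (p-1)(q-1)/2.
= (18-1)(53-1)/2
= 17*52/2
= 884/2 = 442

442


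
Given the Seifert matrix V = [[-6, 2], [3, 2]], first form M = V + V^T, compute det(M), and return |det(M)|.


Step 1: Form V + V^T where V = [[-6, 2], [3, 2]]
  V^T = [[-6, 3], [2, 2]]
  V + V^T = [[-12, 5], [5, 4]]
Step 2: det(V + V^T) = (-12)*4 - 5*5
  = -48 - 25 = -73
Step 3: Knot determinant = |det(V + V^T)| = |-73| = 73

73


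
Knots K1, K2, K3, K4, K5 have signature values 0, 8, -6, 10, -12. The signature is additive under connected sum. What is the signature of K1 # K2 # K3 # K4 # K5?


The signature is additive under connected sum.
signature(K1 # K2 # K3 # K4 # K5) = (0) + (8) + (-6) + (10) + (-12)
= 0

0


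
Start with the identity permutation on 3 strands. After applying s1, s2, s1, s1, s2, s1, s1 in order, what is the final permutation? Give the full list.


Starting with identity [1, 2, 3].
Apply generators in sequence:
  After s1: [2, 1, 3]
  After s2: [2, 3, 1]
  After s1: [3, 2, 1]
  After s1: [2, 3, 1]
  After s2: [2, 1, 3]
  After s1: [1, 2, 3]
  After s1: [2, 1, 3]
Final permutation: [2, 1, 3]

[2, 1, 3]


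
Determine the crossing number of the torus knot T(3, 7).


For a torus knot T(p, q) with gcd(p,q)=1,
the crossing number is min(p*(q-1), q*(p-1)).
p*(q-1) = 3*6 = 18
q*(p-1) = 7*2 = 14
min(18, 14) = 14

14


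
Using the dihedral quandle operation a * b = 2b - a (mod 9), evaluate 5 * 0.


5 * 0 = 2*0 - 5 mod 9
= 0 - 5 mod 9
= -5 mod 9 = 4

4
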